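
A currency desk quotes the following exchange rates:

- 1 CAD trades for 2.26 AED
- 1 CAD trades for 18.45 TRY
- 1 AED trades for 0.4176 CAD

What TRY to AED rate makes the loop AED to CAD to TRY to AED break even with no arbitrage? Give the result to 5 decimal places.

0.12979

Known legs of the cycle: 0.4176 × 18.45 = 7.70472
For no arbitrage the full-cycle product must be 1, so the missing rate is 1 / 7.70472 ≈ 0.1297906.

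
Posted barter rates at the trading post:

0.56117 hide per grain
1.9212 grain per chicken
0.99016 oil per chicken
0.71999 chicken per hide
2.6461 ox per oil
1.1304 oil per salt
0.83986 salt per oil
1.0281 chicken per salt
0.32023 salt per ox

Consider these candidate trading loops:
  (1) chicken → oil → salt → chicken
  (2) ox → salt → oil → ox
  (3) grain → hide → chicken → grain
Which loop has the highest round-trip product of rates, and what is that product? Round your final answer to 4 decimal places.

(1) 0.99016 × 0.83986 × 1.0281 = 0.85496
(2) 0.32023 × 1.1304 × 2.6461 = 0.95786
(3) 0.56117 × 0.71999 × 1.9212 = 0.77624
Highest is cycle (2) at 0.9579 (≤1, no arbitrage).

0.9579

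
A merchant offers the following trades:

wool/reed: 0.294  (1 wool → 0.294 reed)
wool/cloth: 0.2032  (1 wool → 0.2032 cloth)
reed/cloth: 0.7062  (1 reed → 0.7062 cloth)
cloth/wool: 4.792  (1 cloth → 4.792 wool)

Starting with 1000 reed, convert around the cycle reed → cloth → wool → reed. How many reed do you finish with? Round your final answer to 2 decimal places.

994.93

1000 reed × 0.7062 = 706.2 cloth
706.2 cloth × 4.792 = 3384.1104 wool
3384.1104 wool × 0.294 = 994.9284576 reed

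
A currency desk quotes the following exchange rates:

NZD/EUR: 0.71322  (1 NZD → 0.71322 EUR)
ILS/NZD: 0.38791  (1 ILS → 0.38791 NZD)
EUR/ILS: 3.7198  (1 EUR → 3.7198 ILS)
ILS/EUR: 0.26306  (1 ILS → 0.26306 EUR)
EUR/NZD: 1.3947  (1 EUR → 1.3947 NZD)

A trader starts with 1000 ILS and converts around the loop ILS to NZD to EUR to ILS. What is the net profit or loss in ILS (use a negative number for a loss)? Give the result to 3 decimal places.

29.139

1000 ILS × 0.38791 = 387.91 NZD
387.91 NZD × 0.71322 = 276.6651702 EUR
276.6651702 EUR × 3.7198 = 1029.13910010996 ILS
Net change: 1029.13910010996 − 1000 = 29.13910010996 ILS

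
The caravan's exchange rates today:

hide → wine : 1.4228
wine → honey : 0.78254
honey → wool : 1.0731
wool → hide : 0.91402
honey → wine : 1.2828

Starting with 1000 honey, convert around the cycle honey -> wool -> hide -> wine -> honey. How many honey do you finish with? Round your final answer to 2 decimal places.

1092.06

1000 honey × 1.0731 = 1073.1 wool
1073.1 wool × 0.91402 = 980.834862 hide
980.834862 hide × 1.4228 = 1395.5318416536 wine
1395.5318416536 wine × 0.78254 = 1092.059487367608144 honey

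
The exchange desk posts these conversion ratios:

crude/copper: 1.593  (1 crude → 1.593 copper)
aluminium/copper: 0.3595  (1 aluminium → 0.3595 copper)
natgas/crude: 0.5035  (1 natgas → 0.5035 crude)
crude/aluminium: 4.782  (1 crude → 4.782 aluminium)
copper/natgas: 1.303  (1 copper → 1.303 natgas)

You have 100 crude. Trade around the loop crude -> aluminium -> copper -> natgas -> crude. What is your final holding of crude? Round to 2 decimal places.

100 crude × 4.782 = 478.2 aluminium
478.2 aluminium × 0.3595 = 171.9129 copper
171.9129 copper × 1.303 = 224.0025087 natgas
224.0025087 natgas × 0.5035 = 112.78526313045 crude

112.79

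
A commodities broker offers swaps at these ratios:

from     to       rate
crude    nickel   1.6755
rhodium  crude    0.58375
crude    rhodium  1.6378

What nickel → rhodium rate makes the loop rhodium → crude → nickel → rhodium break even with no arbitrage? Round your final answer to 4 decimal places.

Known legs of the cycle: 0.58375 × 1.6755 = 0.978073125
For no arbitrage the full-cycle product must be 1, so the missing rate is 1 / 0.978073125 ≈ 1.022418.

1.0224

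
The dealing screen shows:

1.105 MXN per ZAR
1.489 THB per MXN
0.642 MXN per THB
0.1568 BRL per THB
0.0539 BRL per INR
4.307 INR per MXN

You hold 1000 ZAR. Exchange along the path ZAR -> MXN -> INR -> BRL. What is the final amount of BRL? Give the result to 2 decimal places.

256.52

1000 ZAR × 1.105 = 1105 MXN
1105 MXN × 4.307 = 4759.235 INR
4759.235 INR × 0.0539 = 256.5227665 BRL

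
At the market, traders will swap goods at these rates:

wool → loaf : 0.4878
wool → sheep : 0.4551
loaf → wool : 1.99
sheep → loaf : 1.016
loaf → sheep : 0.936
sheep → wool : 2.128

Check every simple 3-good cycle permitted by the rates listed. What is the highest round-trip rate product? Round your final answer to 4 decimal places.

wool→loaf→sheep→wool: 0.4878 × 0.936 × 2.128 = 0.97160
wool→sheep→loaf→wool: 0.4551 × 1.016 × 1.99 = 0.92014
Maximum is wool→loaf→sheep→wool at 0.9716; no arbitrage — every cycle loses value.

0.9716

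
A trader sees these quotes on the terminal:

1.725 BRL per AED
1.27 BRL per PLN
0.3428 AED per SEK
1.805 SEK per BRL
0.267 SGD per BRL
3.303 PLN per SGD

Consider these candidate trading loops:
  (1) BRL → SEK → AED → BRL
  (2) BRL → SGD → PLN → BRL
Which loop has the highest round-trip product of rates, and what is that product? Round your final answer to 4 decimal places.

(1) 1.805 × 0.3428 × 1.725 = 1.06735
(2) 0.267 × 3.303 × 1.27 = 1.12001
Highest is cycle (2) at 1.1200 (>1, arbitrage).

1.1200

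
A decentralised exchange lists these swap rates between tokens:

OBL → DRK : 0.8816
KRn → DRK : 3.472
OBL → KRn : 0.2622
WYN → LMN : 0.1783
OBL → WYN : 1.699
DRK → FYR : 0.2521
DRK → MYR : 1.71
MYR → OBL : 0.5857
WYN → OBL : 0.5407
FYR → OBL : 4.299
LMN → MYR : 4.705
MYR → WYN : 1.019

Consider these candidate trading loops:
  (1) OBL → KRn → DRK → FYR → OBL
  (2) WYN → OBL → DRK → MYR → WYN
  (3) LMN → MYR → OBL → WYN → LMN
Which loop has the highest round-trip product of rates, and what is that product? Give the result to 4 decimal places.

(1) 0.2622 × 3.472 × 0.2521 × 4.299 = 0.98663
(2) 0.5407 × 0.8816 × 1.71 × 1.019 = 0.83061
(3) 4.705 × 0.5857 × 1.699 × 0.1783 = 0.83479
Highest is cycle (1) at 0.9866 (≤1, no arbitrage).

0.9866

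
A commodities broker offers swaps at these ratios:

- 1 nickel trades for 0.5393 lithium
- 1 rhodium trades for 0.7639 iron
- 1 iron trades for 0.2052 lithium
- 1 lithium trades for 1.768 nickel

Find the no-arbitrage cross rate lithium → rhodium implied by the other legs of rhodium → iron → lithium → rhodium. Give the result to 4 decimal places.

6.3795

Known legs of the cycle: 0.7639 × 0.2052 = 0.15675228
For no arbitrage the full-cycle product must be 1, so the missing rate is 1 / 0.15675228 ≈ 6.379493.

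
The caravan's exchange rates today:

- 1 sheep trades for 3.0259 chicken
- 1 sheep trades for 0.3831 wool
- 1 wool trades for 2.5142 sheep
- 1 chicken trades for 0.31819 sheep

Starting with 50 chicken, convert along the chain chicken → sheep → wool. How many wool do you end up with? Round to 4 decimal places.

6.0949

50 chicken × 0.31819 = 15.9095 sheep
15.9095 sheep × 0.3831 = 6.09492945 wool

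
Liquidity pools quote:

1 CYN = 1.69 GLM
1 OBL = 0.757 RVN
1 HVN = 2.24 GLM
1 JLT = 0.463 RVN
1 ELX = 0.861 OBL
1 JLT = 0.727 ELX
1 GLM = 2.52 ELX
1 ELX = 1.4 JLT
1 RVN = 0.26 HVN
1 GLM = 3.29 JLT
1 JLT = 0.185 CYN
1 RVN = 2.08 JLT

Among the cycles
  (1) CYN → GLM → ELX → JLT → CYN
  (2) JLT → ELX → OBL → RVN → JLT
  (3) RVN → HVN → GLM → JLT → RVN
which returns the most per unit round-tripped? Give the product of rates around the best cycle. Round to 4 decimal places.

1.1030

(1) 1.69 × 2.52 × 1.4 × 0.185 = 1.10303
(2) 0.727 × 0.861 × 0.757 × 2.08 = 0.98559
(3) 0.26 × 2.24 × 3.29 × 0.463 = 0.88715
Highest is cycle (1) at 1.1030 (>1, arbitrage).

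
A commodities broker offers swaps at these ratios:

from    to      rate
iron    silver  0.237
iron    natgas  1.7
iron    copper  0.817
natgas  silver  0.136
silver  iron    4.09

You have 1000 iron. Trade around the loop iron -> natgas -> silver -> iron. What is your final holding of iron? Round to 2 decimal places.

945.61

1000 iron × 1.7 = 1700 natgas
1700 natgas × 0.136 = 231.2 silver
231.2 silver × 4.09 = 945.608 iron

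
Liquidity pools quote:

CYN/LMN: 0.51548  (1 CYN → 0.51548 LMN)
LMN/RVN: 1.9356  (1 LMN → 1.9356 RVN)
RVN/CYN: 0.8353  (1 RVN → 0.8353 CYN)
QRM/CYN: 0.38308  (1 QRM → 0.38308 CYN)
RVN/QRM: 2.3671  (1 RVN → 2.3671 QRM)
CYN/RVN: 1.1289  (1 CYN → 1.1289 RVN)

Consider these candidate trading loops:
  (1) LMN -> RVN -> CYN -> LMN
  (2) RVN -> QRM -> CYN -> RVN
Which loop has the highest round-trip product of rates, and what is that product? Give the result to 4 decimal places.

1.0237

(1) 1.9356 × 0.8353 × 0.51548 = 0.83343
(2) 2.3671 × 0.38308 × 1.1289 = 1.02367
Highest is cycle (2) at 1.0237 (>1, arbitrage).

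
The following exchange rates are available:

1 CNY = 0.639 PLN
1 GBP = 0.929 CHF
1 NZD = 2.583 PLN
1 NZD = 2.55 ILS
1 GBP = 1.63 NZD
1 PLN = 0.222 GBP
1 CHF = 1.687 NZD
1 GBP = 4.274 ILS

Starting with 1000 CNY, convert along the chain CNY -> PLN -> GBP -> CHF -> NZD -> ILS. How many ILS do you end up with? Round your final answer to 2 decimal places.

566.92

1000 CNY × 0.639 = 639 PLN
639 PLN × 0.222 = 141.858 GBP
141.858 GBP × 0.929 = 131.786082 CHF
131.786082 CHF × 1.687 = 222.323120334 NZD
222.323120334 NZD × 2.55 = 566.9239568517 ILS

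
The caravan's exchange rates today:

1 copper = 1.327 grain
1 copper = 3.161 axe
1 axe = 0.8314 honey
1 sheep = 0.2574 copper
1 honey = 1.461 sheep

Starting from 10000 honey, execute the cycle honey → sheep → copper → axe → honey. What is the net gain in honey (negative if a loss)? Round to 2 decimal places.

-116.90

10000 honey × 1.461 = 14610 sheep
14610 sheep × 0.2574 = 3760.614 copper
3760.614 copper × 3.161 = 11887.300854 axe
11887.300854 axe × 0.8314 = 9883.1019300156 honey
Net change: 9883.1019300156 − 10000 = -116.8980699844 honey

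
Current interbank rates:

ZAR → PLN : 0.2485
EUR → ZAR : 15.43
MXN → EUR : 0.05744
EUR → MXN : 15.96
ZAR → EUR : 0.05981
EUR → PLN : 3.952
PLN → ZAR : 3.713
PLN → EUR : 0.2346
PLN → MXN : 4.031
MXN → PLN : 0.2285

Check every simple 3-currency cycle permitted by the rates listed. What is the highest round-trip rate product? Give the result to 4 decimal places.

EUR→PLN→MXN→EUR: 3.952 × 4.031 × 0.05744 = 0.91505
ZAR→PLN→EUR→ZAR: 0.2485 × 0.2346 × 15.43 = 0.89954
ZAR→EUR→PLN→ZAR: 0.05981 × 3.952 × 3.713 = 0.87764
EUR→MXN→PLN→EUR: 15.96 × 0.2285 × 0.2346 = 0.85555
Maximum is EUR→PLN→MXN→EUR at 0.9150; no arbitrage — every cycle loses value.

0.9150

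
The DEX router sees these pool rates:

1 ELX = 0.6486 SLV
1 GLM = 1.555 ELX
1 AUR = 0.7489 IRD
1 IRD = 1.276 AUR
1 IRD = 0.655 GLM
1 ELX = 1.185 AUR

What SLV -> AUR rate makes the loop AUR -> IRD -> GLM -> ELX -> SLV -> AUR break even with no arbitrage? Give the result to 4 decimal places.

Known legs of the cycle: 0.7489 × 0.655 × 1.555 × 0.6486 = 0.4947348094035
For no arbitrage the full-cycle product must be 1, so the missing rate is 1 / 0.4947348094035 ≈ 2.021285.

2.0213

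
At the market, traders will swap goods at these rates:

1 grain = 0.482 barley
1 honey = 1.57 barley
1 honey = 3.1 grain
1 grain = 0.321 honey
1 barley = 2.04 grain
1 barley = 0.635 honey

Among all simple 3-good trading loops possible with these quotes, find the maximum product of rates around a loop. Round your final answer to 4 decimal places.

barley→grain→honey→barley: 2.04 × 0.321 × 1.57 = 1.02810
barley→honey→grain→barley: 0.635 × 3.1 × 0.482 = 0.94882
Maximum is barley→grain→honey→barley at 1.0281; arbitrage exists.

1.0281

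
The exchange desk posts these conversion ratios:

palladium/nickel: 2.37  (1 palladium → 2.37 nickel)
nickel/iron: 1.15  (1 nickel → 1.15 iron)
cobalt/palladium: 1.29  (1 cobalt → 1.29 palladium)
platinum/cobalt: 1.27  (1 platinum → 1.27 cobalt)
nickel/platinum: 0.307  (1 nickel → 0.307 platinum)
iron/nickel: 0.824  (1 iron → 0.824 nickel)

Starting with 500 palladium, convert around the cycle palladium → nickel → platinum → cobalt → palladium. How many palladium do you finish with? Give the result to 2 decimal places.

596.01

500 palladium × 2.37 = 1185 nickel
1185 nickel × 0.307 = 363.795 platinum
363.795 platinum × 1.27 = 462.01965 cobalt
462.01965 cobalt × 1.29 = 596.0053485 palladium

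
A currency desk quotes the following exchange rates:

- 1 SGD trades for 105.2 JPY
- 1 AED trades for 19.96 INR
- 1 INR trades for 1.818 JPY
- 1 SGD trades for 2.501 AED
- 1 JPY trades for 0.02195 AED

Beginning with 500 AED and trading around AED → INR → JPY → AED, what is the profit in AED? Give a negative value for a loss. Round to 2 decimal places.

500 AED × 19.96 = 9980 INR
9980 INR × 1.818 = 18143.64 JPY
18143.64 JPY × 0.02195 = 398.252898 AED
Net change: 398.252898 − 500 = -101.747102 AED

-101.75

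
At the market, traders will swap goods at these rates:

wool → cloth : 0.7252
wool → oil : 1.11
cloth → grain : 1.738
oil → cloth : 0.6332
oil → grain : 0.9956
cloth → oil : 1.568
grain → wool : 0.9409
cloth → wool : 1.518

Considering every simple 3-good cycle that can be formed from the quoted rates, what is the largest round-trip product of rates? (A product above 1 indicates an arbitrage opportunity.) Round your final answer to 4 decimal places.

grain→wool→cloth→grain: 0.9409 × 0.7252 × 1.738 = 1.18591
oil→cloth→wool→oil: 0.6332 × 1.518 × 1.11 = 1.06693
grain→wool→oil→grain: 0.9409 × 1.11 × 0.9956 = 1.03980
Maximum is grain→wool→cloth→grain at 1.1859; arbitrage exists.

1.1859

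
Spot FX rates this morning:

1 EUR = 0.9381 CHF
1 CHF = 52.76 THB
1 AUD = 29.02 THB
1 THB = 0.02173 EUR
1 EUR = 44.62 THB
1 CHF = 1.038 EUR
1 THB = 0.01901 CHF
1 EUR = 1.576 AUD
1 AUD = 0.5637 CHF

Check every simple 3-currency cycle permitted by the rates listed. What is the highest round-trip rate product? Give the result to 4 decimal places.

EUR→CHF→THB→EUR: 0.9381 × 52.76 × 0.02173 = 1.07551
EUR→AUD→THB→EUR: 1.576 × 29.02 × 0.02173 = 0.99383
EUR→AUD→CHF→EUR: 1.576 × 0.5637 × 1.038 = 0.92215
EUR→THB→CHF→EUR: 44.62 × 0.01901 × 1.038 = 0.88046
Maximum is EUR→CHF→THB→EUR at 1.0755; arbitrage exists.

1.0755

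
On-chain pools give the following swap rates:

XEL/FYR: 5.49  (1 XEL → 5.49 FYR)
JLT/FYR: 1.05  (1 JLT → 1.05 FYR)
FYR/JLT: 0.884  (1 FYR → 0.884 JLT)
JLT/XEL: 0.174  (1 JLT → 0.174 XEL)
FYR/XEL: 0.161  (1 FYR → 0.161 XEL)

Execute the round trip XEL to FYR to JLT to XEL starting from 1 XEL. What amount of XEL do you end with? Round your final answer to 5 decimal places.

1 XEL × 5.49 = 5.49 FYR
5.49 FYR × 0.884 = 4.85316 JLT
4.85316 JLT × 0.174 = 0.84444984 XEL

0.84445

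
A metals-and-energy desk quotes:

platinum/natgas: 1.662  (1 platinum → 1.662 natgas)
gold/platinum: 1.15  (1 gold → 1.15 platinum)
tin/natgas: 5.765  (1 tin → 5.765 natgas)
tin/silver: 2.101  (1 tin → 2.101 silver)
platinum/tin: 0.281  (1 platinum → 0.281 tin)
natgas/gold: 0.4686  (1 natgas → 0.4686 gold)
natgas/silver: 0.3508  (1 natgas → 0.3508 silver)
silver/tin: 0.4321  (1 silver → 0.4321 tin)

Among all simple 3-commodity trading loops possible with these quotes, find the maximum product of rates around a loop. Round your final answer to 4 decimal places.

platinum→natgas→gold→platinum: 1.662 × 0.4686 × 1.15 = 0.89564
tin→natgas→silver→tin: 5.765 × 0.3508 × 0.4321 = 0.87386
Maximum is platinum→natgas→gold→platinum at 0.8956; no arbitrage — every cycle loses value.

0.8956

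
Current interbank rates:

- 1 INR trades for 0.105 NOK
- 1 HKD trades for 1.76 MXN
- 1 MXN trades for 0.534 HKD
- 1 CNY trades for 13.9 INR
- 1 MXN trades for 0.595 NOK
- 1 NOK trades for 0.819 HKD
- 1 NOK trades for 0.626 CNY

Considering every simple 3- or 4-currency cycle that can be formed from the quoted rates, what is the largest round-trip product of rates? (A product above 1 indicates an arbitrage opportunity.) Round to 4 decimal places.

0.9136

INR→NOK→CNY→INR: 0.105 × 0.626 × 13.9 = 0.91365
MXN→NOK→HKD→MXN: 0.595 × 0.819 × 1.76 = 0.85766
Maximum is INR→NOK→CNY→INR at 0.9136; no arbitrage — every cycle loses value.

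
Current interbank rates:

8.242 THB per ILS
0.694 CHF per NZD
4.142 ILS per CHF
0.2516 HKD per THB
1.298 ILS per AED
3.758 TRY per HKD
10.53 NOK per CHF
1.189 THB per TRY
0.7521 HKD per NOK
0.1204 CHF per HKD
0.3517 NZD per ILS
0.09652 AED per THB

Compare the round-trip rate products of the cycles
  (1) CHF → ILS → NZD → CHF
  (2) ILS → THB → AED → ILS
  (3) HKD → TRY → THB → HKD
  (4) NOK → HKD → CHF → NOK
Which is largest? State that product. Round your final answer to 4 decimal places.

1.1242

(1) 4.142 × 0.3517 × 0.694 = 1.01098
(2) 8.242 × 0.09652 × 1.298 = 1.03258
(3) 3.758 × 1.189 × 0.2516 = 1.12421
(4) 0.7521 × 0.1204 × 10.53 = 0.95352
Highest is cycle (3) at 1.1242 (>1, arbitrage).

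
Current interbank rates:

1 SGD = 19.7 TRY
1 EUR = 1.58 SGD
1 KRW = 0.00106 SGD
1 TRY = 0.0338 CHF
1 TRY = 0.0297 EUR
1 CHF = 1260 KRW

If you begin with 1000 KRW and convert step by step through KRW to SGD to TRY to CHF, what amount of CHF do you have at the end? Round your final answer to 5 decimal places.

0.70581

1000 KRW × 0.00106 = 1.06 SGD
1.06 SGD × 19.7 = 20.882 TRY
20.882 TRY × 0.0338 = 0.7058116 CHF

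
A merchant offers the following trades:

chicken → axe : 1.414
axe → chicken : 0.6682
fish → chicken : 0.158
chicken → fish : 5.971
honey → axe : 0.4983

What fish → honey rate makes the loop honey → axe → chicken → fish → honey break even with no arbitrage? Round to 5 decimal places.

Known legs of the cycle: 0.4983 × 0.6682 × 5.971 = 1.98812840226
For no arbitrage the full-cycle product must be 1, so the missing rate is 1 / 1.98812840226 ≈ 0.5029856.

0.50299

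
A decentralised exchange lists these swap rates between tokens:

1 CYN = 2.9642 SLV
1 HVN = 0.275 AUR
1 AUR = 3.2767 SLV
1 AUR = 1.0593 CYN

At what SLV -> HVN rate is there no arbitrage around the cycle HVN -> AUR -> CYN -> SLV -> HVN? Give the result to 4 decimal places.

1.1581

Known legs of the cycle: 0.275 × 1.0593 × 2.9642 = 0.8634936915
For no arbitrage the full-cycle product must be 1, so the missing rate is 1 / 0.8634936915 ≈ 1.158086.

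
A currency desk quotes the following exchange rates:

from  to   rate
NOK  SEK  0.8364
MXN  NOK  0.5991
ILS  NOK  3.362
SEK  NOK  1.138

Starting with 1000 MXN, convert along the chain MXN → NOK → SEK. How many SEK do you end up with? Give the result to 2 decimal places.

501.09

1000 MXN × 0.5991 = 599.1 NOK
599.1 NOK × 0.8364 = 501.08724 SEK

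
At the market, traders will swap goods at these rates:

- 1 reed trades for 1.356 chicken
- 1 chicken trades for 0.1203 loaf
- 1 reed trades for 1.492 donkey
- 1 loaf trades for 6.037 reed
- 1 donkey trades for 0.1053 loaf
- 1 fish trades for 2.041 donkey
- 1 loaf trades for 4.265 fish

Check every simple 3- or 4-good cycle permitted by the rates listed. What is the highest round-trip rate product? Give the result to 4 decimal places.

0.9848

reed→chicken→loaf→reed: 1.356 × 0.1203 × 6.037 = 0.98480
reed→donkey→loaf→reed: 1.492 × 0.1053 × 6.037 = 0.94846
donkey→loaf→fish→donkey: 0.1053 × 4.265 × 2.041 = 0.91662
Maximum is reed→chicken→loaf→reed at 0.9848; no arbitrage — every cycle loses value.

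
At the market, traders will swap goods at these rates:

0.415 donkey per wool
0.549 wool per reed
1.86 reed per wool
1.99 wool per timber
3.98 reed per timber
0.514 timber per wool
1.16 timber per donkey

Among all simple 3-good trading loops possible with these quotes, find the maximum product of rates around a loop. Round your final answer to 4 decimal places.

1.1231

reed→wool→timber→reed: 0.549 × 0.514 × 3.98 = 1.12310
donkey→timber→wool→donkey: 1.16 × 1.99 × 0.415 = 0.95799
Maximum is reed→wool→timber→reed at 1.1231; arbitrage exists.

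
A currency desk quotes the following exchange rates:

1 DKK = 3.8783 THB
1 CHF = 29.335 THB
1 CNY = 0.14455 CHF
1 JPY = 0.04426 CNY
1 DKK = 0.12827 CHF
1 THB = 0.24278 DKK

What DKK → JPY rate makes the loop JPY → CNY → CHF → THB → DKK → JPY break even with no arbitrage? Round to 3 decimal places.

Known legs of the cycle: 0.04426 × 0.14455 × 29.335 × 0.24278 = 0.0455646989539679
For no arbitrage the full-cycle product must be 1, so the missing rate is 1 / 0.0455646989539679 ≈ 21.94681.

21.947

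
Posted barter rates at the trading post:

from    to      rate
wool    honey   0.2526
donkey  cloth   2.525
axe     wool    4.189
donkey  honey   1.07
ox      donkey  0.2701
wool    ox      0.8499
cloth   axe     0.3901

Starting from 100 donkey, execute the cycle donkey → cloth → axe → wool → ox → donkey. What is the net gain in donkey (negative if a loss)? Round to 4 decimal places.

100 donkey × 2.525 = 252.5 cloth
252.5 cloth × 0.3901 = 98.50025 axe
98.50025 axe × 4.189 = 412.61754725 wool
412.61754725 wool × 0.8499 = 350.683653407775 ox
350.683653407775 ox × 0.2701 = 94.7196547854400275 donkey
Net change: 94.7196547854400275 − 100 = -5.2803452145599725 donkey

-5.2803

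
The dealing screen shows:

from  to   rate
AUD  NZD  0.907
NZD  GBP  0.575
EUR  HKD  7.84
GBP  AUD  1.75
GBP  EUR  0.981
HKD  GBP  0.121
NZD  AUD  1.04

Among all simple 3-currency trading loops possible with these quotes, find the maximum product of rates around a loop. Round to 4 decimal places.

EUR→HKD→GBP→EUR: 7.84 × 0.121 × 0.981 = 0.93062
AUD→NZD→GBP→AUD: 0.907 × 0.575 × 1.75 = 0.91267
Maximum is EUR→HKD→GBP→EUR at 0.9306; no arbitrage — every cycle loses value.

0.9306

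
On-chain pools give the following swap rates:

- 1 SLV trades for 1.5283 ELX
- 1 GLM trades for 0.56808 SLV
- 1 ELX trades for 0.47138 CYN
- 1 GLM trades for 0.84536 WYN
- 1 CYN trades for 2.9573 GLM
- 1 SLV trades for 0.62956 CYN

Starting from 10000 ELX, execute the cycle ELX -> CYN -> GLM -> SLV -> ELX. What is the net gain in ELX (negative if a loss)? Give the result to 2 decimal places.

2102.77

10000 ELX × 0.47138 = 4713.8 CYN
4713.8 CYN × 2.9573 = 13940.12074 GLM
13940.12074 GLM × 0.56808 = 7919.1037899792 SLV
7919.1037899792 SLV × 1.5283 = 12102.76632222521136 ELX
Net change: 12102.76632222521136 − 10000 = 2102.76632222521136 ELX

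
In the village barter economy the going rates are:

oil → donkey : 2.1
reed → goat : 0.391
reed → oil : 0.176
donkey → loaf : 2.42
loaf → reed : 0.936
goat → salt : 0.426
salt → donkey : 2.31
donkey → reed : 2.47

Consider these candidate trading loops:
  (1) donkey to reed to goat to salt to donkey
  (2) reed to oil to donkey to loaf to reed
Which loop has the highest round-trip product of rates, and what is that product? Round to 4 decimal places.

(1) 2.47 × 0.391 × 0.426 × 2.31 = 0.95038
(2) 0.176 × 2.1 × 2.42 × 0.936 = 0.83719
Highest is cycle (1) at 0.9504 (≤1, no arbitrage).

0.9504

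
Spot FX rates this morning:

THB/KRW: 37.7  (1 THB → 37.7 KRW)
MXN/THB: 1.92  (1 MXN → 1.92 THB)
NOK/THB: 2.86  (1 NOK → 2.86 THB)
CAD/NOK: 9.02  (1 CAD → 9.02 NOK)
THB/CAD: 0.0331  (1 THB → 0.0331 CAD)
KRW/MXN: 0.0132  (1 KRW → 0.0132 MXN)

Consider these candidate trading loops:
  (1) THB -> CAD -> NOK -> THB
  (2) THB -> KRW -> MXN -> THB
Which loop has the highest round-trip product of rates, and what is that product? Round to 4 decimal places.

(1) 0.0331 × 9.02 × 2.86 = 0.85389
(2) 37.7 × 0.0132 × 1.92 = 0.95547
Highest is cycle (2) at 0.9555 (≤1, no arbitrage).

0.9555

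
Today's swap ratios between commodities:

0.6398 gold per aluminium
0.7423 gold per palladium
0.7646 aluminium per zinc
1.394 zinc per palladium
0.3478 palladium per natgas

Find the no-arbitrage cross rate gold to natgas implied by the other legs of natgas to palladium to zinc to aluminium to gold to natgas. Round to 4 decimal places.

Known legs of the cycle: 0.3478 × 1.394 × 0.7646 × 0.6398 = 0.237176076727856
For no arbitrage the full-cycle product must be 1, so the missing rate is 1 / 0.237176076727856 ≈ 4.216277.

4.2163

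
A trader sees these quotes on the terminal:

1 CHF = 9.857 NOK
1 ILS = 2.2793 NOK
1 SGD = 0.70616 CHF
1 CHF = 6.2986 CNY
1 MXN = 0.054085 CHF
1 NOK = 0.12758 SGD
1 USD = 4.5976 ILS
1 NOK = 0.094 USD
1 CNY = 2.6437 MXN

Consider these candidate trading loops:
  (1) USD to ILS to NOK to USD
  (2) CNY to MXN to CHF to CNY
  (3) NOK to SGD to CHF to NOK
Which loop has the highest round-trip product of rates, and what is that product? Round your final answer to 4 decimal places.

0.9851

(1) 4.5976 × 2.2793 × 0.094 = 0.98506
(2) 2.6437 × 0.054085 × 6.2986 = 0.90060
(3) 0.12758 × 0.70616 × 9.857 = 0.88804
Highest is cycle (1) at 0.9851 (≤1, no arbitrage).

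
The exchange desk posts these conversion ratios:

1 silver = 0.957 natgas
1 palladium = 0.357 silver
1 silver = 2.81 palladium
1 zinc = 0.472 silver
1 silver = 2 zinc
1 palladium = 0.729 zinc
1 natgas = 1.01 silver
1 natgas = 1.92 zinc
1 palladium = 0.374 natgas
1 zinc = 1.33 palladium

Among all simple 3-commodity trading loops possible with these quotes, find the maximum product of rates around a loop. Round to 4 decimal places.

1.0614

silver→palladium→natgas→silver: 2.81 × 0.374 × 1.01 = 1.06145
silver→palladium→zinc→silver: 2.81 × 0.729 × 0.472 = 0.96689
natgas→zinc→palladium→natgas: 1.92 × 1.33 × 0.374 = 0.95505
silver→zinc→palladium→silver: 2 × 1.33 × 0.357 = 0.94962
silver→natgas→zinc→silver: 0.957 × 1.92 × 0.472 = 0.86727
Maximum is silver→palladium→natgas→silver at 1.0614; arbitrage exists.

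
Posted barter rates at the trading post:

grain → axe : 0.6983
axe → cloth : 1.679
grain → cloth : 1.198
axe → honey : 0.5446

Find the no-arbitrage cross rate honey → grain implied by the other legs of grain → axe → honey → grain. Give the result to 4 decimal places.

Known legs of the cycle: 0.6983 × 0.5446 = 0.38029418
For no arbitrage the full-cycle product must be 1, so the missing rate is 1 / 0.38029418 ≈ 2.629543.

2.6295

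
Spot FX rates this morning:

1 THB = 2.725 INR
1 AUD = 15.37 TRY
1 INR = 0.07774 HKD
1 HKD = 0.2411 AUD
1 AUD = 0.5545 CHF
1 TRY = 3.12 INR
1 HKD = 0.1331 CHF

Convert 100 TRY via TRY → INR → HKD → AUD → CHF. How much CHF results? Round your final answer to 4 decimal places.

3.2426

100 TRY × 3.12 = 312 INR
312 INR × 0.07774 = 24.25488 HKD
24.25488 HKD × 0.2411 = 5.847851568 AUD
5.847851568 AUD × 0.5545 = 3.242633694456 CHF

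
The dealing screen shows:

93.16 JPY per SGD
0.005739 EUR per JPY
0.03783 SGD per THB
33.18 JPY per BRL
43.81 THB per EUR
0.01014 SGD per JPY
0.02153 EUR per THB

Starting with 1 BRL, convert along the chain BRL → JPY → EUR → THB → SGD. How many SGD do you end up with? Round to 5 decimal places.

0.31559

1 BRL × 33.18 = 33.18 JPY
33.18 JPY × 0.005739 = 0.19042002 EUR
0.19042002 EUR × 43.81 = 8.3423010762 THB
8.3423010762 THB × 0.03783 = 0.315589249712646 SGD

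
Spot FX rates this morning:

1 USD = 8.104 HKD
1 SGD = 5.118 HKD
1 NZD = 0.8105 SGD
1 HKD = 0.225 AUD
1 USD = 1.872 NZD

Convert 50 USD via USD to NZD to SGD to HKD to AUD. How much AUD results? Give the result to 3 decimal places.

87.360

50 USD × 1.872 = 93.6 NZD
93.6 NZD × 0.8105 = 75.8628 SGD
75.8628 SGD × 5.118 = 388.2658104 HKD
388.2658104 HKD × 0.225 = 87.35980734 AUD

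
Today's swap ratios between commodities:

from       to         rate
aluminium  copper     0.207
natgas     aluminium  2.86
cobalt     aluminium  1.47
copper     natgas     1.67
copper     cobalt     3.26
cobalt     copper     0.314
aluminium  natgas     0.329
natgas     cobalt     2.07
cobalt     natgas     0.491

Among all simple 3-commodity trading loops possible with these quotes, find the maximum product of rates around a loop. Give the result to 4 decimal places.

copper→natgas→cobalt→copper: 1.67 × 2.07 × 0.314 = 1.08547
aluminium→natgas→cobalt→aluminium: 0.329 × 2.07 × 1.47 = 1.00111
copper→cobalt→aluminium→copper: 3.26 × 1.47 × 0.207 = 0.99199
copper→natgas→aluminium→copper: 1.67 × 2.86 × 0.207 = 0.98867
Maximum is copper→natgas→cobalt→copper at 1.0855; arbitrage exists.

1.0855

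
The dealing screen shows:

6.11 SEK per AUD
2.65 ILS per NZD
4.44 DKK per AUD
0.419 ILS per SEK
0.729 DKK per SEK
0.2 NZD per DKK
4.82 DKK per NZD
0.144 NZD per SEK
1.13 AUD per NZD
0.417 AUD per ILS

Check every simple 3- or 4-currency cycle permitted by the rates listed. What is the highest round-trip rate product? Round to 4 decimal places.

ILS→AUD→SEK→ILS: 0.417 × 6.11 × 0.419 = 1.06756
SEK→DKK→NZD→AUD→SEK: 0.729 × 0.2 × 1.13 × 6.11 = 1.00665
NZD→AUD→DKK→NZD: 1.13 × 4.44 × 0.2 = 1.00344
SEK→NZD→AUD→SEK: 0.144 × 1.13 × 6.11 = 0.99422
ILS→AUD→DKK→NZD→ILS: 0.417 × 4.44 × 0.2 × 2.65 = 0.98128
ILS→AUD→SEK→NZD→ILS: 0.417 × 6.11 × 0.144 × 2.65 = 0.97227
Maximum is ILS→AUD→SEK→ILS at 1.0676; arbitrage exists.

1.0676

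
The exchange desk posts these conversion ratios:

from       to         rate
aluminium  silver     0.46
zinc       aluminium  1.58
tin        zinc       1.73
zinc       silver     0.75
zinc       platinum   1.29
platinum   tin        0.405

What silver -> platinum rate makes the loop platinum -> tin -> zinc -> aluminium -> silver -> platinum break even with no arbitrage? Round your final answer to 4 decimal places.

1.9637

Known legs of the cycle: 0.405 × 1.73 × 1.58 × 0.46 = 0.50923242
For no arbitrage the full-cycle product must be 1, so the missing rate is 1 / 0.50923242 ≈ 1.963740.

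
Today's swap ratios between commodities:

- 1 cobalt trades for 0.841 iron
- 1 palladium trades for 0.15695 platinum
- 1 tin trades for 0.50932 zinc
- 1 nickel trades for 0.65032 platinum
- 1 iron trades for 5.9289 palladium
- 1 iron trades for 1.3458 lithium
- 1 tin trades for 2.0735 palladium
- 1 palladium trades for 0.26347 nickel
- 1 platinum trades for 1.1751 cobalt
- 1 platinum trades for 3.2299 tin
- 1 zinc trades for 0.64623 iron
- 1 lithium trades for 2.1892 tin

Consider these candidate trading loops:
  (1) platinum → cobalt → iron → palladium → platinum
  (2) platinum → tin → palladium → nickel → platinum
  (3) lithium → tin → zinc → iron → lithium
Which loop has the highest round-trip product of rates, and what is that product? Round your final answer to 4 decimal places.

(1) 1.1751 × 0.841 × 5.9289 × 0.15695 = 0.91962
(2) 3.2299 × 2.0735 × 0.26347 × 0.65032 = 1.14750
(3) 2.1892 × 0.50932 × 0.64623 × 1.3458 = 0.96971
Highest is cycle (2) at 1.1475 (>1, arbitrage).

1.1475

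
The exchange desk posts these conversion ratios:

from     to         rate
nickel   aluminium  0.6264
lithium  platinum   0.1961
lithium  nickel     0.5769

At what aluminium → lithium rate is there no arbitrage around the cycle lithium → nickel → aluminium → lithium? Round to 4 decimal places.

Known legs of the cycle: 0.5769 × 0.6264 = 0.36137016
For no arbitrage the full-cycle product must be 1, so the missing rate is 1 / 0.36137016 ≈ 2.767246.

2.7672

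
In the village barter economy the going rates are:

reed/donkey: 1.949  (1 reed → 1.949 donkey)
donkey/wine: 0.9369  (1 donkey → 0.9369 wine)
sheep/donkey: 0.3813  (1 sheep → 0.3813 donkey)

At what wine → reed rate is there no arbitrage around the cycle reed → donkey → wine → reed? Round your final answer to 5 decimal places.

0.54764

Known legs of the cycle: 1.949 × 0.9369 = 1.8260181
For no arbitrage the full-cycle product must be 1, so the missing rate is 1 / 1.8260181 ≈ 0.5476397.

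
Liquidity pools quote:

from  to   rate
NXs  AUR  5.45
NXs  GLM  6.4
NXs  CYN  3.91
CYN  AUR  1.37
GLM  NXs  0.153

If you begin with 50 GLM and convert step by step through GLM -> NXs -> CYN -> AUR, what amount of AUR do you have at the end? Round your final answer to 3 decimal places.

50 GLM × 0.153 = 7.65 NXs
7.65 NXs × 3.91 = 29.9115 CYN
29.9115 CYN × 1.37 = 40.978755 AUR

40.979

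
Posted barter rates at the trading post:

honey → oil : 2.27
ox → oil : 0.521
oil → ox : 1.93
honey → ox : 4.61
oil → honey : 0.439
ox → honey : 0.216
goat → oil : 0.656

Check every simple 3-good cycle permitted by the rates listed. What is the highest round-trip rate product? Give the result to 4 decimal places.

1.0544

oil→honey→ox→oil: 0.439 × 4.61 × 0.521 = 1.05439
oil→ox→honey→oil: 1.93 × 0.216 × 2.27 = 0.94632
Maximum is oil→honey→ox→oil at 1.0544; arbitrage exists.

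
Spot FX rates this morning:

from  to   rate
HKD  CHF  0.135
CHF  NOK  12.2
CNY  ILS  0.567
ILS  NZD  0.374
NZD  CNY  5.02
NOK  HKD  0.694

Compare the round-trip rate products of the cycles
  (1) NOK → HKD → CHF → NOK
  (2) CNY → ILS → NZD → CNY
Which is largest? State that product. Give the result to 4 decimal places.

(1) 0.694 × 0.135 × 12.2 = 1.14302
(2) 0.567 × 0.374 × 5.02 = 1.06453
Highest is cycle (1) at 1.1430 (>1, arbitrage).

1.1430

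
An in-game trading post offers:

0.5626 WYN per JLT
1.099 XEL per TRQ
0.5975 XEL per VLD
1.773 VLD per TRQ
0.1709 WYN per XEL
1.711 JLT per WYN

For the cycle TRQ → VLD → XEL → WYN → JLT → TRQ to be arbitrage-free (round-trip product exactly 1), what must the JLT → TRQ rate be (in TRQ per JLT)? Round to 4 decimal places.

3.2282

Known legs of the cycle: 1.773 × 0.5975 × 0.1709 × 1.711 = 0.30976954473825
For no arbitrage the full-cycle product must be 1, so the missing rate is 1 / 0.30976954473825 ≈ 3.228206.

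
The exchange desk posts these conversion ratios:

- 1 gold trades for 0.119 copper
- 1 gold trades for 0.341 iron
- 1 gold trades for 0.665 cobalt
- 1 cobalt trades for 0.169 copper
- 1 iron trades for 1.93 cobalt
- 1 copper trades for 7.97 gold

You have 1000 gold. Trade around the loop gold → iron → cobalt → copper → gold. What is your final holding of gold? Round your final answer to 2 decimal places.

1000 gold × 0.341 = 341 iron
341 iron × 1.93 = 658.13 cobalt
658.13 cobalt × 0.169 = 111.22397 copper
111.22397 copper × 7.97 = 886.4550409 gold

886.46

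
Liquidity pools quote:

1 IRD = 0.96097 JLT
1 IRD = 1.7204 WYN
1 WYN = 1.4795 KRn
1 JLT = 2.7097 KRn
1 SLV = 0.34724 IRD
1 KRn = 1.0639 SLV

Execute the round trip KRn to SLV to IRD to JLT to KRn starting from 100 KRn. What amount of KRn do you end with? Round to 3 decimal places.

100 KRn × 1.0639 = 106.39 SLV
106.39 SLV × 0.34724 = 36.9428636 IRD
36.9428636 IRD × 0.96097 = 35.500983633692 JLT
35.500983633692 JLT × 2.7097 = 96.1970153522152124 KRn

96.197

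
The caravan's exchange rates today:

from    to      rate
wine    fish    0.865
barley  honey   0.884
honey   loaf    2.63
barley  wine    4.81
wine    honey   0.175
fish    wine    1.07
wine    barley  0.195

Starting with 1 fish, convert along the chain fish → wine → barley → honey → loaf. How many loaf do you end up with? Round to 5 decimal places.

1 fish × 1.07 = 1.07 wine
1.07 wine × 0.195 = 0.20865 barley
0.20865 barley × 0.884 = 0.1844466 honey
0.1844466 honey × 2.63 = 0.485094558 loaf

0.48509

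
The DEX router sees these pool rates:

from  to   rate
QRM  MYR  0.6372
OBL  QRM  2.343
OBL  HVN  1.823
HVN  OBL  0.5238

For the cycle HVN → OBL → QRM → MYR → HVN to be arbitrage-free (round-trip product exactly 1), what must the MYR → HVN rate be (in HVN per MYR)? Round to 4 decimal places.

1.2788

Known legs of the cycle: 0.5238 × 2.343 × 0.6372 = 0.78201223848
For no arbitrage the full-cycle product must be 1, so the missing rate is 1 / 0.78201223848 ≈ 1.278752.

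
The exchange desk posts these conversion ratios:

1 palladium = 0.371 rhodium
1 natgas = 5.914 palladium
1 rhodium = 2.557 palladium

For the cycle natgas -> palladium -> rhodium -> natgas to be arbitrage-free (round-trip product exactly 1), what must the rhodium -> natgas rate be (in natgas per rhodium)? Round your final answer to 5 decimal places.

Known legs of the cycle: 5.914 × 0.371 = 2.194094
For no arbitrage the full-cycle product must be 1, so the missing rate is 1 / 2.194094 ≈ 0.4557690.

0.45577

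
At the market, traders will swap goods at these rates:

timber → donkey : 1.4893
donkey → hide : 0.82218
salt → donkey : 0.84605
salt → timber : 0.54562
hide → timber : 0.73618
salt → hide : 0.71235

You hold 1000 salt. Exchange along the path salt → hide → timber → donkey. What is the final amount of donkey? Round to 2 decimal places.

1000 salt × 0.71235 = 712.35 hide
712.35 hide × 0.73618 = 524.417823 timber
524.417823 timber × 1.4893 = 781.0154637939 donkey

781.02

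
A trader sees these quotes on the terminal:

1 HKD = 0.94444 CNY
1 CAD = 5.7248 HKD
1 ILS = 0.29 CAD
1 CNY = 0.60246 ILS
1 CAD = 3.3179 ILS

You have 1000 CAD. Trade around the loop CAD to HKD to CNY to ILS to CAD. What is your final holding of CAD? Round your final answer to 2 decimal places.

944.63

1000 CAD × 5.7248 = 5724.8 HKD
5724.8 HKD × 0.94444 = 5406.730112 CNY
5406.730112 CNY × 0.60246 = 3257.33862327552 ILS
3257.33862327552 ILS × 0.29 = 944.6282007499008 CAD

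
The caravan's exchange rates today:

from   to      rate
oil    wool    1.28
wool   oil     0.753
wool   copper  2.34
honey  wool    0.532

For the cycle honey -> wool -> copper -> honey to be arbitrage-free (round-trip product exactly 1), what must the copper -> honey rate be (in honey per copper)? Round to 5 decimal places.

Known legs of the cycle: 0.532 × 2.34 = 1.24488
For no arbitrage the full-cycle product must be 1, so the missing rate is 1 / 1.24488 ≈ 0.8032903.

0.80329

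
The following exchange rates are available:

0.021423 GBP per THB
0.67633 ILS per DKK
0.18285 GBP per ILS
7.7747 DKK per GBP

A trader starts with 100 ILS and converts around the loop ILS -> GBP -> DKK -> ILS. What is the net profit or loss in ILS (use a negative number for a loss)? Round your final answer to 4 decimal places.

100 ILS × 0.18285 = 18.285 GBP
18.285 GBP × 7.7747 = 142.1603895 DKK
142.1603895 DKK × 0.67633 = 96.147336230535 ILS
Net change: 96.147336230535 − 100 = -3.852663769465 ILS

-3.8527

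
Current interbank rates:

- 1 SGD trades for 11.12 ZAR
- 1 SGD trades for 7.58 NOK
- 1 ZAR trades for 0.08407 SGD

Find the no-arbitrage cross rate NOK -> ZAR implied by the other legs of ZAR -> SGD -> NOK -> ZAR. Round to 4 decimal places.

1.5692

Known legs of the cycle: 0.08407 × 7.58 = 0.6372506
For no arbitrage the full-cycle product must be 1, so the missing rate is 1 / 0.6372506 ≈ 1.569241.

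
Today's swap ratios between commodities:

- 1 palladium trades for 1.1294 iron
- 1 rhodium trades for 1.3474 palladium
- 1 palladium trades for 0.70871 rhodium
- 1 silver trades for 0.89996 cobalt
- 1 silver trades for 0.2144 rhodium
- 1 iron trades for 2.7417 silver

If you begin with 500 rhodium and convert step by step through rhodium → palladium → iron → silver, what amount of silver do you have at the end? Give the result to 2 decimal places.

500 rhodium × 1.3474 = 673.7 palladium
673.7 palladium × 1.1294 = 760.87678 iron
760.87678 iron × 2.7417 = 2086.095867726 silver

2086.10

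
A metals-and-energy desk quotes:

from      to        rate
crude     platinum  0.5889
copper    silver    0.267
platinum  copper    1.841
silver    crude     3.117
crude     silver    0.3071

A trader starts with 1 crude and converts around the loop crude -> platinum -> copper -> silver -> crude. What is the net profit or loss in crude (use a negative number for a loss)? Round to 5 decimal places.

1 crude × 0.5889 = 0.5889 platinum
0.5889 platinum × 1.841 = 1.0841649 copper
1.0841649 copper × 0.267 = 0.2894720283 silver
0.2894720283 silver × 3.117 = 0.9022843122111 crude
Net change: 0.9022843122111 − 1 = -0.0977156877889 crude

-0.09772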